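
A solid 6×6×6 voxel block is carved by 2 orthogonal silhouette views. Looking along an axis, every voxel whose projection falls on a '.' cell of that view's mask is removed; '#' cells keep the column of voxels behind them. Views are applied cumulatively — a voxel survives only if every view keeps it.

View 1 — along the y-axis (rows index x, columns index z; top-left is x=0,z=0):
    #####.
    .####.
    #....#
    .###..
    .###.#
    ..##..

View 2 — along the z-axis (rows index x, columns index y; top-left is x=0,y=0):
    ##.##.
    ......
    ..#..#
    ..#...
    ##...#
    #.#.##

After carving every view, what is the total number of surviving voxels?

|visual hull| = 47

initial block: 6^3 = 216
V1 y: intersect with XZ mask (20 set) -- 120 left
V2 z: intersect with XY mask (14 set) -- 47 left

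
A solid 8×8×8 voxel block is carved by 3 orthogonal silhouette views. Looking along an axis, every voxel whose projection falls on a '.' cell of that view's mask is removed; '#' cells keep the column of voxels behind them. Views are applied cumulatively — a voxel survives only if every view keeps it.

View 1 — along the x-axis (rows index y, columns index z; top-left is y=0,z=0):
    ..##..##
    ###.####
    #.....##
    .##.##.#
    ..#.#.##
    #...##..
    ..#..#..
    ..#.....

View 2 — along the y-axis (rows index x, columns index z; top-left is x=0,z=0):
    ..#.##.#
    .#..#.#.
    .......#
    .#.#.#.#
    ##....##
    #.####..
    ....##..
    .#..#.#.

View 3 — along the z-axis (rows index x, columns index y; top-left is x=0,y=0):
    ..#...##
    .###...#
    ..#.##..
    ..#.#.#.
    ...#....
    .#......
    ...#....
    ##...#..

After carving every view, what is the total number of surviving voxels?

full grid |V| = 512
V1 x: intersect with YZ mask (29 set) -- 232 left
V2 y: intersect with XZ mask (26 set) -- 96 left
V3 z: intersect with XY mask (19 set) -- 28 left

28 voxels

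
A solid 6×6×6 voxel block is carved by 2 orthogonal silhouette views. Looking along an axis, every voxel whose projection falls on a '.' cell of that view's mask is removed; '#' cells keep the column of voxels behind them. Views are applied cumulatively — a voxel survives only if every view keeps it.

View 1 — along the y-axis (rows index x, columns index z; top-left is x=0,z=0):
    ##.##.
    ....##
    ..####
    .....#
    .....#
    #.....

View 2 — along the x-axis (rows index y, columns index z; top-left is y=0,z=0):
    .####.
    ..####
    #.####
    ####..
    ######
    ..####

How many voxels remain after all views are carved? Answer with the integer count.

initial block: 6^3 = 216
carve view 1 (along y, XZ-mask fill 13/36): 78 voxels remain
carve view 2 (along x, YZ-mask fill 27/36): 58 voxels remain

58 voxels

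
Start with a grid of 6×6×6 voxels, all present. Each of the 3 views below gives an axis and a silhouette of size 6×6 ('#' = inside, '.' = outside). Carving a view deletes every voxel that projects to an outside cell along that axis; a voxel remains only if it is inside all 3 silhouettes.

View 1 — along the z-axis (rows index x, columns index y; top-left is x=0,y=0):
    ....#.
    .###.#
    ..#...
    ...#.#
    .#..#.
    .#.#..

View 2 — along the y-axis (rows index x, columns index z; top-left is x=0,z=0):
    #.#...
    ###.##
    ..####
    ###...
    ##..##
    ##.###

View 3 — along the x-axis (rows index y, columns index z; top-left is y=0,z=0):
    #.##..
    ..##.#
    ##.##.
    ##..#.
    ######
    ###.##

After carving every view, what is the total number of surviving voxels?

full grid |V| = 216
  1. axis=2 (XY plane), |mask|=12  ⇒  voxels=72
  2. axis=1 (XZ plane), |mask|=23  ⇒  voxels=50
  3. axis=0 (YZ plane), |mask|=24  ⇒  voxels=32

remaining voxels: 32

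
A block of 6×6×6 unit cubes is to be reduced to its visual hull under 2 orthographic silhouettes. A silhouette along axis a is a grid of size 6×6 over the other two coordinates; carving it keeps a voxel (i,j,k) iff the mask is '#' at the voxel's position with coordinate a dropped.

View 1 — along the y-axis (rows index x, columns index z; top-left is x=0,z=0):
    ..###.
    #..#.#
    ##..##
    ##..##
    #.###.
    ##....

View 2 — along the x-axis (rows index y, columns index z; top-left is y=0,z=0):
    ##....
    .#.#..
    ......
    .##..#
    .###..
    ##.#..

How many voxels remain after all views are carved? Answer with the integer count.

full grid |V| = 216
after view 1 [y-axis, 20 of 36 cells solid] → remaining = 120
after view 2 [x-axis, 13 of 36 cells solid] → remaining = 41

remaining voxels: 41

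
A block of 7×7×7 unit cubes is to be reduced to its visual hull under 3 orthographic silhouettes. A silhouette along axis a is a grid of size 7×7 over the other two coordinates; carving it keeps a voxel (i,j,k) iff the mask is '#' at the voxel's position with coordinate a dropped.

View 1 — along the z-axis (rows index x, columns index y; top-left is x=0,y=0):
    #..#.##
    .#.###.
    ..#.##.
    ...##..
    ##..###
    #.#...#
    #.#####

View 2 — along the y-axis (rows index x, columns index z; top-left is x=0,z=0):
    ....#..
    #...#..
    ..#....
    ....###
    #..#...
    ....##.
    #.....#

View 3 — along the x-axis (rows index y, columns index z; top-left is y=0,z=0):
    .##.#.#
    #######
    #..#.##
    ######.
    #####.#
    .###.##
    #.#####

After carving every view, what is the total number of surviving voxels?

initial block: 7^3 = 343
[1] z-view keeps 27 columns → grid now 189
[2] y-view keeps 13 columns → grid now 49
[3] x-view keeps 38 columns → grid now 35

|visual hull| = 35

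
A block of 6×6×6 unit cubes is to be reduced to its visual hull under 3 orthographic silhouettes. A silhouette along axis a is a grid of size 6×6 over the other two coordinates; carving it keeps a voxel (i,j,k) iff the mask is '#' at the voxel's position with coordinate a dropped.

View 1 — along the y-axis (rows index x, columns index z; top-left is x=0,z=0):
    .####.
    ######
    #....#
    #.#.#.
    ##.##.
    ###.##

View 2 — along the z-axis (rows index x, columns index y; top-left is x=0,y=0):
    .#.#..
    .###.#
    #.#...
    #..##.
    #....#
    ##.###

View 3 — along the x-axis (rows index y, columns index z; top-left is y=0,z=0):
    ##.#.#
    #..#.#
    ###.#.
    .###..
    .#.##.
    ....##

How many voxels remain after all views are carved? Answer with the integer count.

before carving: 216 voxels (6×6×6)
after view 1 [y-axis, 24 of 36 cells solid] → remaining = 144
after view 2 [z-axis, 18 of 36 cells solid] → remaining = 78
after view 3 [x-axis, 19 of 36 cells solid] → remaining = 37

37 voxels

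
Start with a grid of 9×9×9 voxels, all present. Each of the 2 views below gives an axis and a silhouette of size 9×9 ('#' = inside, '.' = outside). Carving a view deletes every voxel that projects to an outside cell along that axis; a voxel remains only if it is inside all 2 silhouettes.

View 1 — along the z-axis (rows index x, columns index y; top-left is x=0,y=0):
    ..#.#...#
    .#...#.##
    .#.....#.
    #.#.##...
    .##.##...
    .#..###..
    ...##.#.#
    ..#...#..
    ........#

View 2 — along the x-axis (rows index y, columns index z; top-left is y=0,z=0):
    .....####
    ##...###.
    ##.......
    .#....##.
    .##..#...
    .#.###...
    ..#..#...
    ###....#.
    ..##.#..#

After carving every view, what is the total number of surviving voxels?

96 voxels

initial block: 9^3 = 729
  1. axis=2 (XY plane), |mask|=28  ⇒  voxels=252
  2. axis=0 (YZ plane), |mask|=31  ⇒  voxels=96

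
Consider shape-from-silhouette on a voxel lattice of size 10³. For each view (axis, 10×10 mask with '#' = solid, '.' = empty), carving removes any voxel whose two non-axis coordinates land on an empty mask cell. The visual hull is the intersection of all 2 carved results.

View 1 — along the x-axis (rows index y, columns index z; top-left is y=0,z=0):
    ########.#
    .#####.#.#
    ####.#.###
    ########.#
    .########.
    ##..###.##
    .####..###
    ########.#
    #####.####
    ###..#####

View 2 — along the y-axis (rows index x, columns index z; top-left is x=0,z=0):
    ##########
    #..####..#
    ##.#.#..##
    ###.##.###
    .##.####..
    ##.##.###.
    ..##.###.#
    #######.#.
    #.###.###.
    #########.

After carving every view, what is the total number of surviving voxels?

|visual hull| = 587

initial block: 10^3 = 1000
  1. axis=0 (YZ plane), |mask|=81  ⇒  voxels=810
  2. axis=1 (XZ plane), |mask|=73  ⇒  voxels=587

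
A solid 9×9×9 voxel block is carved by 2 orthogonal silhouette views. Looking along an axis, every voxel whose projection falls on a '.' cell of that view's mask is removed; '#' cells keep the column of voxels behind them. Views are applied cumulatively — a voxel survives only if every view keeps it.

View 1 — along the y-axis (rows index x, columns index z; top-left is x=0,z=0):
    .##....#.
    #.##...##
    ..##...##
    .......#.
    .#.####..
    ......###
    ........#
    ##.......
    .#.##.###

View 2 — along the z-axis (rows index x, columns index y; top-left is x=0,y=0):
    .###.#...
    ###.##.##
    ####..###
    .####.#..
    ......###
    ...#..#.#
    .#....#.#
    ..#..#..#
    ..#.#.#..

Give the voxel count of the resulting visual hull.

before carving: 729 voxels (9×9×9)
after view 1 [y-axis, 30 of 81 cells solid] → remaining = 270
after view 2 [z-axis, 38 of 81 cells solid] → remaining = 131

|visual hull| = 131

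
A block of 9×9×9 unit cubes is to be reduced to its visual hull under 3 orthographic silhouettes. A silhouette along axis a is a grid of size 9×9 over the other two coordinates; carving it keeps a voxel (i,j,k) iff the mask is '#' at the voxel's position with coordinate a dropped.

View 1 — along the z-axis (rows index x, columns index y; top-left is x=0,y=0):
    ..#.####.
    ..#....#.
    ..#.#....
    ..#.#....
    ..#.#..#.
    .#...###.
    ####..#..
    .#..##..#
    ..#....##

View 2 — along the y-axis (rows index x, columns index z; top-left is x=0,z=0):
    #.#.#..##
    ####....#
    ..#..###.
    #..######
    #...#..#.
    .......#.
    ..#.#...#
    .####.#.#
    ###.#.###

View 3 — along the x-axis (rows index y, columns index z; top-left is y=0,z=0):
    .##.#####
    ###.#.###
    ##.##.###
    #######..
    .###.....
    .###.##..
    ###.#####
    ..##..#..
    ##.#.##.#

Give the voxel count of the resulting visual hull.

74 voxels

initial block: 9^3 = 729
  1. axis=2 (XY plane), |mask|=30  ⇒  voxels=270
  2. axis=1 (XZ plane), |mask|=41  ⇒  voxels=130
  3. axis=0 (YZ plane), |mask|=53  ⇒  voxels=74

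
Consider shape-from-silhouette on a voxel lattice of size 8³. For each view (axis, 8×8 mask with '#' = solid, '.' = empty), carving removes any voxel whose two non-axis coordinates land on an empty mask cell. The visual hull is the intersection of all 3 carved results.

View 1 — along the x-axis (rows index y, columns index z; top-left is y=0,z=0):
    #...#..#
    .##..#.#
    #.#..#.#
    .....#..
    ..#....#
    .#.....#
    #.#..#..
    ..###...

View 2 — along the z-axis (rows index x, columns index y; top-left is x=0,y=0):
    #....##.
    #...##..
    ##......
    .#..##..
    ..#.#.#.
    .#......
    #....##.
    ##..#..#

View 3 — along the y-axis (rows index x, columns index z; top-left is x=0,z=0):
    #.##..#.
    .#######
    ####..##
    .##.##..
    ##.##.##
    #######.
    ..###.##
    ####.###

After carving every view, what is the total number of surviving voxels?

|visual hull| = 40

start: 8×8×8 = 512 voxels
after view 1 [x-axis, 22 of 64 cells solid] → remaining = 176
after view 2 [z-axis, 22 of 64 cells solid] → remaining = 63
after view 3 [y-axis, 46 of 64 cells solid] → remaining = 40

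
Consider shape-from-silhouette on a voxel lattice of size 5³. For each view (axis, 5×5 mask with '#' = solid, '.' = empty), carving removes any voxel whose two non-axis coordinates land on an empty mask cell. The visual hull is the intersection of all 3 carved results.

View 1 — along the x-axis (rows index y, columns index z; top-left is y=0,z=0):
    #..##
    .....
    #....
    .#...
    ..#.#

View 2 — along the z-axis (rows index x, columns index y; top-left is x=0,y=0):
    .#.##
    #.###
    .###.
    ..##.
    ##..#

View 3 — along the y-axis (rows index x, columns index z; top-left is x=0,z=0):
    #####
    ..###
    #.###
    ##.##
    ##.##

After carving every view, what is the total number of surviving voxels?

initial block: 5^3 = 125
  1. axis=0 (YZ plane), |mask|=7  ⇒  voxels=35
  2. axis=2 (XY plane), |mask|=15  ⇒  voxels=19
  3. axis=1 (XZ plane), |mask|=20  ⇒  voxels=14

voxel count = 14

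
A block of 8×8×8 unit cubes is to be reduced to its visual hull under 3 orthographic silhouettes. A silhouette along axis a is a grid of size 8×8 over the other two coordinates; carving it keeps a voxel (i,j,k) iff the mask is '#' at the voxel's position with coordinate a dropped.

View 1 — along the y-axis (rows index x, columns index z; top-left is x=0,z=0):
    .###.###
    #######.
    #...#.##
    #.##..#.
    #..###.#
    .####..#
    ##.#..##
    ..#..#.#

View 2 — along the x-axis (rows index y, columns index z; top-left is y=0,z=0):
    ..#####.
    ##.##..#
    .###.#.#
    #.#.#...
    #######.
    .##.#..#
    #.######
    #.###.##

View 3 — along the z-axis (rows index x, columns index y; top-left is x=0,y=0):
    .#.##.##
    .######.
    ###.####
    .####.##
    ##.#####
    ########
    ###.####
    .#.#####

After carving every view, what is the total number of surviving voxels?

initial block: 8^3 = 512
after view 1 [y-axis, 39 of 64 cells solid] → remaining = 312
after view 2 [x-axis, 42 of 64 cells solid] → remaining = 206
after view 3 [z-axis, 52 of 64 cells solid] → remaining = 169

169 voxels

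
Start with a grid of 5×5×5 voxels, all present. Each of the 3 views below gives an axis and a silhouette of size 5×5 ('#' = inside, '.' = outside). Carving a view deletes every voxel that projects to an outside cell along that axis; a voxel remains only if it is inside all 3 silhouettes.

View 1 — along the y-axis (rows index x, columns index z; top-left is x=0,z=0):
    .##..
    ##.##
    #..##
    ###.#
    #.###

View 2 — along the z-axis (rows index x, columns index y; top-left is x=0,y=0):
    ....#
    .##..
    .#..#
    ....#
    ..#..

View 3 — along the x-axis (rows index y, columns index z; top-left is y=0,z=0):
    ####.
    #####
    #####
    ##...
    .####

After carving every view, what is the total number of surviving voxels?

voxel count = 22

start: 5×5×5 = 125 voxels
carve view 1 (along y, XZ-mask fill 17/25): 85 voxels remain
carve view 2 (along z, XY-mask fill 7/25): 24 voxels remain
carve view 3 (along x, YZ-mask fill 20/25): 22 voxels remain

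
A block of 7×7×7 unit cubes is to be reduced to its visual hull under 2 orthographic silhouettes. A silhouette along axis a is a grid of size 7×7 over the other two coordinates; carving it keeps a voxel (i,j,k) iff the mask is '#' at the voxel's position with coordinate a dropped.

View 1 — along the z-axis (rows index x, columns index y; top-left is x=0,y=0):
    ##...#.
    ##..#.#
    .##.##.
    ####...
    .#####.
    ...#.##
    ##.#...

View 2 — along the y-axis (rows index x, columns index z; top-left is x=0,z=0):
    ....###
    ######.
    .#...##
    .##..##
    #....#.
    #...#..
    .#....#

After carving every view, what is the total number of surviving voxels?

83 voxels

initial block: 7^3 = 343
step 1: project along z, AND mask (26/49) → |grid| = 182
step 2: project along y, AND mask (22/49) → |grid| = 83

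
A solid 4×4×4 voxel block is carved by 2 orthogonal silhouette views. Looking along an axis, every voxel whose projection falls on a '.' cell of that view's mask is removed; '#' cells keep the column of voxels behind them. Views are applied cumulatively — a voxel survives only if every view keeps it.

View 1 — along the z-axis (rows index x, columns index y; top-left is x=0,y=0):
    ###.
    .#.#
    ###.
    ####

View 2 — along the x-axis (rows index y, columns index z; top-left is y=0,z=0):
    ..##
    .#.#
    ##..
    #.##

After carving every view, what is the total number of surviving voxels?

initial block: 4^3 = 64
carve view 1 (along z, XY-mask fill 12/16): 48 voxels remain
carve view 2 (along x, YZ-mask fill 9/16): 26 voxels remain

|visual hull| = 26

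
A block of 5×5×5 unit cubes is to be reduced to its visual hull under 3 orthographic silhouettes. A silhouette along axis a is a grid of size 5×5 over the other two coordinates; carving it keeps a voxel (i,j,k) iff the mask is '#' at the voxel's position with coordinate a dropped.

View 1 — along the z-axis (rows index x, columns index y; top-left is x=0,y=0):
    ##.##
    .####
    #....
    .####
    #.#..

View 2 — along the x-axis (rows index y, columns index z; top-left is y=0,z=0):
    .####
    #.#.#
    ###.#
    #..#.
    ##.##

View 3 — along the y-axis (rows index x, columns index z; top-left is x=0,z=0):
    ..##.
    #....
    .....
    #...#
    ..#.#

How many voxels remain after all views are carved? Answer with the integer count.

full grid |V| = 125
V1 z: intersect with XY mask (15 set) -- 75 left
V2 x: intersect with YZ mask (17 set) -- 51 left
V3 y: intersect with XZ mask (7 set) -- 20 left

remaining voxels: 20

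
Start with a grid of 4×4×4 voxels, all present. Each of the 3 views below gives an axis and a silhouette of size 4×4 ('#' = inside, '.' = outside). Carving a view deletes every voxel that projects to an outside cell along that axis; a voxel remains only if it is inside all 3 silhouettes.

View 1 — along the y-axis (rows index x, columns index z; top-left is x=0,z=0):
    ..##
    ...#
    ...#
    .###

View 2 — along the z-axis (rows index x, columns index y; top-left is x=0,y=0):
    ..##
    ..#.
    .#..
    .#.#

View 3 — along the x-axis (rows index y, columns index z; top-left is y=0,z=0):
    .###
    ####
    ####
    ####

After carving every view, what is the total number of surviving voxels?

full grid |V| = 64
[1] y-view keeps 7 columns → grid now 28
[2] z-view keeps 6 columns → grid now 12
[3] x-view keeps 15 columns → grid now 12

remaining voxels: 12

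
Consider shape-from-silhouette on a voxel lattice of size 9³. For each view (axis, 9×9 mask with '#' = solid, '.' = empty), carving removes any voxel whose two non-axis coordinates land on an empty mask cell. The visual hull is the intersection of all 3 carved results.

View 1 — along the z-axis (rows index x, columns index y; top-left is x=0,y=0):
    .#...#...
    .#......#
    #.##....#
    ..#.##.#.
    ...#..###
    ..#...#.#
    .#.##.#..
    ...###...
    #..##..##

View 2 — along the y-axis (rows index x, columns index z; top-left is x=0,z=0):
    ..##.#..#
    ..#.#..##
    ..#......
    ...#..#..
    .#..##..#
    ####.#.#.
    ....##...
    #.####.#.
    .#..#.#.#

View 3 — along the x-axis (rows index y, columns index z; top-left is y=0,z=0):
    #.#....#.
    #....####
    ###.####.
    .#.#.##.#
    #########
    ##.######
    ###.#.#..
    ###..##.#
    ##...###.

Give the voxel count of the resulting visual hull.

voxel count = 68

before carving: 729 voxels (9×9×9)
step 1: project along z, AND mask (31/81) → |grid| = 279
step 2: project along y, AND mask (33/81) → |grid| = 108
step 3: project along x, AND mask (53/81) → |grid| = 68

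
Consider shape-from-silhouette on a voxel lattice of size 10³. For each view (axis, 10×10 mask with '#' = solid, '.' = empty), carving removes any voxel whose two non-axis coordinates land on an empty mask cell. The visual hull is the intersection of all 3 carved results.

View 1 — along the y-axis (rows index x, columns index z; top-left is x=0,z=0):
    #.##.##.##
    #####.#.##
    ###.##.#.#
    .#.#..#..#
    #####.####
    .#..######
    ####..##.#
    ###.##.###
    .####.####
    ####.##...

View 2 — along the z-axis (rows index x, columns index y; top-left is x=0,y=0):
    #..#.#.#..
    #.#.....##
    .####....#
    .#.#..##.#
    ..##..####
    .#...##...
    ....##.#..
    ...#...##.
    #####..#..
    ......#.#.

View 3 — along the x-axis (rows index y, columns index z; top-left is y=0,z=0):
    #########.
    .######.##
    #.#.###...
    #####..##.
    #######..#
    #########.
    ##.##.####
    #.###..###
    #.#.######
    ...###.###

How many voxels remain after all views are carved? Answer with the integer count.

remaining voxels: 215

start: 10×10×10 = 1000 voxels
step 1: project along y, AND mask (71/100) → |grid| = 710
step 2: project along z, AND mask (41/100) → |grid| = 295
step 3: project along x, AND mask (75/100) → |grid| = 215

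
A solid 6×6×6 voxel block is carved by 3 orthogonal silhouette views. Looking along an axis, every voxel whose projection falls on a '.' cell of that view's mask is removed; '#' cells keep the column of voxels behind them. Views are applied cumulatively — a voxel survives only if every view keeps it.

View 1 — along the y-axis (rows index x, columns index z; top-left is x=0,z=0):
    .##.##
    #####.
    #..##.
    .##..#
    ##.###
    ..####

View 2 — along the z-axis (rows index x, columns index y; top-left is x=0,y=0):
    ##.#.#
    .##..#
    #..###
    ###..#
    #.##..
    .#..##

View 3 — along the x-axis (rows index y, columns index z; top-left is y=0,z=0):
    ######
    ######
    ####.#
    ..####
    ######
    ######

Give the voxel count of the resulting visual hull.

remaining voxels: 76

start: 6×6×6 = 216 voxels
step 1: project along y, AND mask (24/36) → |grid| = 144
step 2: project along z, AND mask (21/36) → |grid| = 82
step 3: project along x, AND mask (33/36) → |grid| = 76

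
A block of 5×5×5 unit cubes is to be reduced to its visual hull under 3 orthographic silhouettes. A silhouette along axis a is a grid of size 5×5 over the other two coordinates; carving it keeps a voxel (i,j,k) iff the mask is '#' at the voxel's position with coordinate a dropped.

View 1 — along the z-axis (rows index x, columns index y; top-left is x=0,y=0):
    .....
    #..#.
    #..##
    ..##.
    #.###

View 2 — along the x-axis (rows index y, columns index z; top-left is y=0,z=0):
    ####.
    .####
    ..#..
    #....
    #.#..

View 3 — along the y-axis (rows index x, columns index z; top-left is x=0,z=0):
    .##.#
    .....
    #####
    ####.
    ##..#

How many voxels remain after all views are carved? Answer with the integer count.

initial block: 5^3 = 125
V1 z: intersect with XY mask (11 set) -- 55 left
V2 x: intersect with YZ mask (12 set) -- 22 left
V3 y: intersect with XZ mask (15 set) -- 13 left

remaining voxels: 13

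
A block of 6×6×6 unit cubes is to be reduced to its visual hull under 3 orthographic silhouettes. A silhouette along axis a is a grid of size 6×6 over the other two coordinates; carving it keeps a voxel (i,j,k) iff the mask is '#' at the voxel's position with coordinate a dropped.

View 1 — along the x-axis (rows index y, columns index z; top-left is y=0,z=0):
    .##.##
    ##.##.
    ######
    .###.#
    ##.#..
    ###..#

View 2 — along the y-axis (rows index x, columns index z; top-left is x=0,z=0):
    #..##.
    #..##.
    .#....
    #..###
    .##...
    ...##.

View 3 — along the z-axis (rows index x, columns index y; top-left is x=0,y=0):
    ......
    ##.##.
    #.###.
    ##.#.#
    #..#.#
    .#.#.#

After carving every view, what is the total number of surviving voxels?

remaining voxels: 29

initial block: 6^3 = 216
after view 1 [x-axis, 25 of 36 cells solid] → remaining = 150
after view 2 [y-axis, 15 of 36 cells solid] → remaining = 60
after view 3 [z-axis, 18 of 36 cells solid] → remaining = 29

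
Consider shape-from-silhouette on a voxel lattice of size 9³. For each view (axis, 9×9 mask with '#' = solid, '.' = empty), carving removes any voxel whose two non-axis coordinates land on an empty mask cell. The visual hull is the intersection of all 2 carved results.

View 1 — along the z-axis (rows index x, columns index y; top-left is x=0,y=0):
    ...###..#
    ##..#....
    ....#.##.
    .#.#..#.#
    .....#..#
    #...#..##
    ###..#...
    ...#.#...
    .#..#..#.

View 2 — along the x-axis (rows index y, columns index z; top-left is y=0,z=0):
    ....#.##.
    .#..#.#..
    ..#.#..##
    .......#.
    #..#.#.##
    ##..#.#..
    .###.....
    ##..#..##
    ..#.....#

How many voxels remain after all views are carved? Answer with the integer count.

start: 9×9×9 = 729 voxels
  1. axis=2 (XY plane), |mask|=29  ⇒  voxels=261
  2. axis=0 (YZ plane), |mask|=30  ⇒  voxels=98

|visual hull| = 98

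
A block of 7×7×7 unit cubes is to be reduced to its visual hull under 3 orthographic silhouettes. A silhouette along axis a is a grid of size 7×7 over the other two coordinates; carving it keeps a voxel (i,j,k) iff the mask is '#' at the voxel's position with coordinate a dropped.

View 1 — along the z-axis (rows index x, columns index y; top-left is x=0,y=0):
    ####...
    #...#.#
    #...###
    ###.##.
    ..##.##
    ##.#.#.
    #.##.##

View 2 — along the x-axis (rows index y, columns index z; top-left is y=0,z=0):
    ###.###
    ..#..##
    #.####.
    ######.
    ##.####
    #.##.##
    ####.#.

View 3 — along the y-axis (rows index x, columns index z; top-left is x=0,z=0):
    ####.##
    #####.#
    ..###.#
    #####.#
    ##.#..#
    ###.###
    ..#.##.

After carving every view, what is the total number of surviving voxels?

initial block: 7^3 = 343
after view 1 [z-axis, 29 of 49 cells solid] → remaining = 203
after view 2 [x-axis, 36 of 49 cells solid] → remaining = 152
after view 3 [y-axis, 35 of 49 cells solid] → remaining = 104

voxel count = 104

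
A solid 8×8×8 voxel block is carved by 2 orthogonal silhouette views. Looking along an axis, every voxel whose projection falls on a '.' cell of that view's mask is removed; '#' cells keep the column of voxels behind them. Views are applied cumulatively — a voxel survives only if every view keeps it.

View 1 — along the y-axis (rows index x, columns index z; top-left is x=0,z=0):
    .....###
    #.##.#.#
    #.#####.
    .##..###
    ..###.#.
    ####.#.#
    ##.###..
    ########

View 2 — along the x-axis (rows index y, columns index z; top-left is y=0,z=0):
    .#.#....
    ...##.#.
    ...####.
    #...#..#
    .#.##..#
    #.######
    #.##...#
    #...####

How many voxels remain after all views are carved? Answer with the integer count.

166 voxels

initial block: 8^3 = 512
after view 1 [y-axis, 42 of 64 cells solid] → remaining = 336
after view 2 [x-axis, 32 of 64 cells solid] → remaining = 166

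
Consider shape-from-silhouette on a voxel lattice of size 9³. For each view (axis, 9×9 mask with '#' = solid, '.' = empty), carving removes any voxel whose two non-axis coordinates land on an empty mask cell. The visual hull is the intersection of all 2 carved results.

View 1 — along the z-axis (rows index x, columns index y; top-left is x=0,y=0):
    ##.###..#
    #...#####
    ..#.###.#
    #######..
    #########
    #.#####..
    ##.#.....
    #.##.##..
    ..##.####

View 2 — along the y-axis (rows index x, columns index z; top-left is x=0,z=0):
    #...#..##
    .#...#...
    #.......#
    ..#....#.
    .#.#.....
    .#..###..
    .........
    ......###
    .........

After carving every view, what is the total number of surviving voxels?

|visual hull| = 117

full grid |V| = 729
carve view 1 (along z, XY-mask fill 53/81): 477 voxels remain
carve view 2 (along y, XZ-mask fill 19/81): 117 voxels remain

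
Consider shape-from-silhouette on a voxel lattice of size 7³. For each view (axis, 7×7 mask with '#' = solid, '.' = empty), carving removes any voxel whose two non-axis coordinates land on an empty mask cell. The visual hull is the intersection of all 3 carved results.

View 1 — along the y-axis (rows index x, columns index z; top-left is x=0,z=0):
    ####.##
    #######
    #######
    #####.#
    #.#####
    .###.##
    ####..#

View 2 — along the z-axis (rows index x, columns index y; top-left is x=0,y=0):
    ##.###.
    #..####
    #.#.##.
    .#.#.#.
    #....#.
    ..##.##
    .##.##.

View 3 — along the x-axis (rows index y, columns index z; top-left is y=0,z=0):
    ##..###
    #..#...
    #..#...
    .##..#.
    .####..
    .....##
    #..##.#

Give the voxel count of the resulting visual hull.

start: 7×7×7 = 343 voxels
step 1: project along y, AND mask (42/49) → |grid| = 294
step 2: project along z, AND mask (27/49) → |grid| = 163
step 3: project along x, AND mask (22/49) → |grid| = 72

remaining voxels: 72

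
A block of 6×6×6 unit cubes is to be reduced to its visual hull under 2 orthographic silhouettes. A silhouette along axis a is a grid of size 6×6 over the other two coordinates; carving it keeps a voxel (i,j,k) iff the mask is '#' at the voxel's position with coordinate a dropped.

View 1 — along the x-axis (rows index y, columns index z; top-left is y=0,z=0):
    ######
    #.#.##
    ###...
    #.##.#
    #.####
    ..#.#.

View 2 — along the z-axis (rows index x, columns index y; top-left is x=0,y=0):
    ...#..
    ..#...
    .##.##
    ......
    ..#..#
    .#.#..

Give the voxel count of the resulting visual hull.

start: 6×6×6 = 216 voxels
step 1: project along x, AND mask (24/36) → |grid| = 144
step 2: project along z, AND mask (10/36) → |grid| = 34

voxel count = 34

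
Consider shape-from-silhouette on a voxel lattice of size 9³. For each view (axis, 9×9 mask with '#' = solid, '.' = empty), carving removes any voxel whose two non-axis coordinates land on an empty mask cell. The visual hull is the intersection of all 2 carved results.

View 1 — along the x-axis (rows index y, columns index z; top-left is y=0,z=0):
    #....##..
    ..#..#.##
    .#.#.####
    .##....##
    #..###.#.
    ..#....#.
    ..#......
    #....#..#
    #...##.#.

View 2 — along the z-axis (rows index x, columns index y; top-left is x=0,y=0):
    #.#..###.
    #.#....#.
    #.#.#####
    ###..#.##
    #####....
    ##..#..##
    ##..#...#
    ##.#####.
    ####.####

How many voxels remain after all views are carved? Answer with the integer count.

|visual hull| = 179

full grid |V| = 729
carve view 1 (along x, YZ-mask fill 32/81): 288 voxels remain
carve view 2 (along z, XY-mask fill 50/81): 179 voxels remain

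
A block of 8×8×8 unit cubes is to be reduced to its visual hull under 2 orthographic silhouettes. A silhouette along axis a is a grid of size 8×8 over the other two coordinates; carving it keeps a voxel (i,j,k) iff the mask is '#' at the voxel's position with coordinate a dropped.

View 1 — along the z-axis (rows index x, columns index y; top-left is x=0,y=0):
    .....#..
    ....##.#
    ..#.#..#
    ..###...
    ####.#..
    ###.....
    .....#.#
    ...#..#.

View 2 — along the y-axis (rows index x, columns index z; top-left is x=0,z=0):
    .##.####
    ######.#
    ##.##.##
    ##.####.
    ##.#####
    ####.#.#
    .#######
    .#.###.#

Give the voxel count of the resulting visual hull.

before carving: 512 voxels (8×8×8)
step 1: project along z, AND mask (22/64) → |grid| = 176
step 2: project along y, AND mask (50/64) → |grid| = 140

140 voxels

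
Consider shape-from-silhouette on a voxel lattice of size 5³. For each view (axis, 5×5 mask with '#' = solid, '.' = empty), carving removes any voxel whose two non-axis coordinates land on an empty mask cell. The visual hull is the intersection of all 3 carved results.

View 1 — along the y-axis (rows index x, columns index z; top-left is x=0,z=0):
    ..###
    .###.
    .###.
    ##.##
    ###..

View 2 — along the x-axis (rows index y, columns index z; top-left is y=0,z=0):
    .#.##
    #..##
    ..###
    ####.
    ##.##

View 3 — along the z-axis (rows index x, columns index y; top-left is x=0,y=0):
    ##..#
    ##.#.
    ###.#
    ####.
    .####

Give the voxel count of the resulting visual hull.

voxel count = 37

initial block: 5^3 = 125
after view 1 [y-axis, 16 of 25 cells solid] → remaining = 80
after view 2 [x-axis, 17 of 25 cells solid] → remaining = 54
after view 3 [z-axis, 18 of 25 cells solid] → remaining = 37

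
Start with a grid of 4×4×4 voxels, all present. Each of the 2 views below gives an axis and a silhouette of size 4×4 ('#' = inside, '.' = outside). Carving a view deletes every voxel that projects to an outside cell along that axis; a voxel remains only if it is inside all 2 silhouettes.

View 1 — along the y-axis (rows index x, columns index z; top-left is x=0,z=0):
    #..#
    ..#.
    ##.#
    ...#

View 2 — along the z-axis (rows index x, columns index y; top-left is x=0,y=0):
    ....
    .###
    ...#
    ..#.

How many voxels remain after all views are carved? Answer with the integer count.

full grid |V| = 64
after view 1 [y-axis, 7 of 16 cells solid] → remaining = 28
after view 2 [z-axis, 5 of 16 cells solid] → remaining = 7

voxel count = 7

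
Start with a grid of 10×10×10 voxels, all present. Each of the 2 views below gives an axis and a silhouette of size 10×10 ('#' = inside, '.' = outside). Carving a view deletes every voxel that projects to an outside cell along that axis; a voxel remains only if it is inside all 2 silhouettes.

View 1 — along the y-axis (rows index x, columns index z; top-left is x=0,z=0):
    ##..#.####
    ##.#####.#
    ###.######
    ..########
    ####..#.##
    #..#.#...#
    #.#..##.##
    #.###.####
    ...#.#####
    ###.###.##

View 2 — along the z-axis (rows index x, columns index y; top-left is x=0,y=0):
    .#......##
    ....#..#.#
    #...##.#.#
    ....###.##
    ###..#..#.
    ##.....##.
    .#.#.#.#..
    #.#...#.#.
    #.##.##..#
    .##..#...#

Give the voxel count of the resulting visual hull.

full grid |V| = 1000
V1 y: intersect with XZ mask (71 set) -- 710 left
V2 z: intersect with XY mask (43 set) -- 305 left

remaining voxels: 305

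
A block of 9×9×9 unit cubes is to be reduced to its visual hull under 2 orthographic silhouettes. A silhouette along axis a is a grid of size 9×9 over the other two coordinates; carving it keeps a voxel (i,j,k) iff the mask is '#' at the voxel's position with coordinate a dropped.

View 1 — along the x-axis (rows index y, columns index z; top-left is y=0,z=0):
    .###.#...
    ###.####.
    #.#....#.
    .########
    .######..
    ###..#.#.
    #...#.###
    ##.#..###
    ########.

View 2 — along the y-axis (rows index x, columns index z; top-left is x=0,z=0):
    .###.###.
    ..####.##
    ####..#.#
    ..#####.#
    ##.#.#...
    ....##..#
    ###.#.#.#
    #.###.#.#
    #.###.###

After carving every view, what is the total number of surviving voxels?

280 voxels

initial block: 9^3 = 729
[1] x-view keeps 52 columns → grid now 468
[2] y-view keeps 50 columns → grid now 280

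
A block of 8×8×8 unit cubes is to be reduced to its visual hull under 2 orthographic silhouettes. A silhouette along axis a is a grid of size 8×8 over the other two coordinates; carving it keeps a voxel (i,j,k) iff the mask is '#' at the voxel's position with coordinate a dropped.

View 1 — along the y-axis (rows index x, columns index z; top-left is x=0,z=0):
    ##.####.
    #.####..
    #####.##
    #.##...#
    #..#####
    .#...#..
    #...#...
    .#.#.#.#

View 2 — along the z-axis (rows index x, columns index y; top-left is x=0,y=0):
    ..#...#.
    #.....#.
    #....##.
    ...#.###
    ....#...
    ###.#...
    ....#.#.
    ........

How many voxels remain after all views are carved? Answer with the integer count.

full grid |V| = 512
  1. axis=1 (XZ plane), |mask|=36  ⇒  voxels=288
  2. axis=2 (XY plane), |mask|=18  ⇒  voxels=77

77 voxels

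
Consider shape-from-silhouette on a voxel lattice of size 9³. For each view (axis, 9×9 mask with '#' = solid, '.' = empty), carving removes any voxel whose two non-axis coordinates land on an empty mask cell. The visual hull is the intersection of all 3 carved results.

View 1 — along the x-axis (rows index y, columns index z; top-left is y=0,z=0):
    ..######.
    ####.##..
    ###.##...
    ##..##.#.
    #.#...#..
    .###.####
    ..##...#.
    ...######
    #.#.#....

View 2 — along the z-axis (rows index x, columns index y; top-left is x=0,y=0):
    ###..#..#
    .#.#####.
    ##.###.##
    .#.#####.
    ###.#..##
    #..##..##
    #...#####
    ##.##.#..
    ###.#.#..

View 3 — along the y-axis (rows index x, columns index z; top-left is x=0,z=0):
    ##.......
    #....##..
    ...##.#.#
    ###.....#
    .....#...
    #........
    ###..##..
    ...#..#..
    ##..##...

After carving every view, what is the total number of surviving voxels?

remaining voxels: 82

start: 9×9×9 = 729 voxels
carve view 1 (along x, YZ-mask fill 44/81): 396 voxels remain
carve view 2 (along z, XY-mask fill 51/81): 249 voxels remain
carve view 3 (along y, XZ-mask fill 26/81): 82 voxels remain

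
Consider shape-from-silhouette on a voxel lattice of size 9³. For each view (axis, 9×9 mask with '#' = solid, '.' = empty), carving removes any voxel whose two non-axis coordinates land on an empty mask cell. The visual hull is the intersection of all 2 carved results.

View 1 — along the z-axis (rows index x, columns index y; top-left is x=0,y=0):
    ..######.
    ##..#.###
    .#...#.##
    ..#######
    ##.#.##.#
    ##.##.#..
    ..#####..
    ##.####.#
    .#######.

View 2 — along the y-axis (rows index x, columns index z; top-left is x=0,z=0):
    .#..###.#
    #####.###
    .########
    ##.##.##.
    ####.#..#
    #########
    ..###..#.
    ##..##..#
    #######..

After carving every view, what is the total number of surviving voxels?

initial block: 9^3 = 729
  1. axis=2 (XY plane), |mask|=53  ⇒  voxels=477
  2. axis=1 (XZ plane), |mask|=58  ⇒  voxels=337

|visual hull| = 337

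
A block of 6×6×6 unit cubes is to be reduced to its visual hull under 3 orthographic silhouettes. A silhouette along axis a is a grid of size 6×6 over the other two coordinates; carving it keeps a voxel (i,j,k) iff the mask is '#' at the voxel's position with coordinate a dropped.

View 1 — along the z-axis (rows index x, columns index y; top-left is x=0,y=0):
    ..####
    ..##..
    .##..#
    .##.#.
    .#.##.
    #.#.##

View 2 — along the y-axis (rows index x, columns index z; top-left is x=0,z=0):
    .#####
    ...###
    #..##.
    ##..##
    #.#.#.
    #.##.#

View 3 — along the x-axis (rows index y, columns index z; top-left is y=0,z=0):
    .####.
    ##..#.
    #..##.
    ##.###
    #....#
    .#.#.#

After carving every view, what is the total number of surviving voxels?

41 voxels

start: 6×6×6 = 216 voxels
V1 z: intersect with XY mask (19 set) -- 114 left
V2 y: intersect with XZ mask (22 set) -- 72 left
V3 x: intersect with YZ mask (20 set) -- 41 left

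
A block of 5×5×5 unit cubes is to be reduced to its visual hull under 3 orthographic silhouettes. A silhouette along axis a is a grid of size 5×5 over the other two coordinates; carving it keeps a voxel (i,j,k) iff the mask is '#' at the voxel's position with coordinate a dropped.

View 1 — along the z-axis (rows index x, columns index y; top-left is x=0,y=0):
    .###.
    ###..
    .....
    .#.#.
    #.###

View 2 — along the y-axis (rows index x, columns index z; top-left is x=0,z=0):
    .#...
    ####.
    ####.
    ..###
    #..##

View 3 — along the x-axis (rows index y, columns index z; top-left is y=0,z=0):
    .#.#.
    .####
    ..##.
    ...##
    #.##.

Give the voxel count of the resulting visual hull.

before carving: 125 voxels (5×5×5)
V1 z: intersect with XY mask (12 set) -- 60 left
V2 y: intersect with XZ mask (15 set) -- 33 left
V3 x: intersect with YZ mask (13 set) -- 19 left

19 voxels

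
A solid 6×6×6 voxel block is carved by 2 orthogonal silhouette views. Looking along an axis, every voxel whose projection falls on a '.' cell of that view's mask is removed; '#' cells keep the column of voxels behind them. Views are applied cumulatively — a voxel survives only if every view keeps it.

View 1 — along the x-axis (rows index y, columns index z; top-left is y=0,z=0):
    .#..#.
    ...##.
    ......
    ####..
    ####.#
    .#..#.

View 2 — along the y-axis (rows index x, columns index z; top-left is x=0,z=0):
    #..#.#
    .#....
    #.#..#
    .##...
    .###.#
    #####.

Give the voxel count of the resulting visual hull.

45 voxels

full grid |V| = 216
[1] x-view keeps 15 columns → grid now 90
[2] y-view keeps 18 columns → grid now 45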